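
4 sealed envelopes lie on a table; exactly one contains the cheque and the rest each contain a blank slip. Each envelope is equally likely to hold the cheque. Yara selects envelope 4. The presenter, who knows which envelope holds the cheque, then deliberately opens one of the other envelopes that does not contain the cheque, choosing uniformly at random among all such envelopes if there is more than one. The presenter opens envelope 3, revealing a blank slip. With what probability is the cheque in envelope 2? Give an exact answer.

Apply Bayes' rule, conditioning on where the cheque actually is.
If it is in either of envelopes 1 and 2 (prior 1/4 each): the presenter has 2 equally likely choices, so probability 1/2; weight (1/4)·(1/2) = 1/8 each.
If it is in envelope 3 (prior 1/4): the presenter opened envelope 3, so this case is ruled out; weight (1/4)·0 = 0.
If it is in envelope 4 (prior 1/4): the presenter has 3 equally likely choices, so probability 1/3; weight (1/4)·(1/3) = 1/12.
The weights sum to 1/3.
So P(the cheque in envelope 2 | the presenter opened envelope 3) = (1/8) / (1/3) = 3/8.

3/8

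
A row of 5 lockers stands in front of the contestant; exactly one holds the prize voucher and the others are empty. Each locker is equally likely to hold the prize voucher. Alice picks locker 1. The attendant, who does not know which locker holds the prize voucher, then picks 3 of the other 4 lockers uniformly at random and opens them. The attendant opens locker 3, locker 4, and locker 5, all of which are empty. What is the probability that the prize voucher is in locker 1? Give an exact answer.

1/2

Condition on the true location of the prize voucher.
If it is in either of lockers 1 and 2 (prior 1/5 each): the attendant picks exactly this set with probability 1/4 regardless, and none is the prize; weight (1/5)·(1/4) = 1/20 each.
If it is in any of lockers 3, 4, and 5 (prior 1/5 each): that locker was opened and seen not to hold the prize — ruled out; weight (1/5)·0 = 0 each.
The weights sum to 1/10.
So P(the prize voucher in locker 1 | the attendant opened locker 3, locker 4, and locker 5) = (1/20) / (1/10) = 1/2.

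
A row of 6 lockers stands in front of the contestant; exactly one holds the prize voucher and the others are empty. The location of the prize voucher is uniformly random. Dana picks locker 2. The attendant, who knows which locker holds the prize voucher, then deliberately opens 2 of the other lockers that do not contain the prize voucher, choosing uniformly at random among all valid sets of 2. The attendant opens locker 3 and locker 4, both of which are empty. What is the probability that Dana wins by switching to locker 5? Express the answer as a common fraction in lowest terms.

5/18

Apply Bayes' rule, conditioning on where the prize voucher actually is.
If it is in any of lockers 1, 5, and 6 (prior 1/6 each): the attendant has 6 equally likely choices, so probability 1/6; weight (1/6)·(1/6) = 1/36 each.
If it is in locker 2 (prior 1/6): the attendant has 10 equally likely choices, so probability 1/10; weight (1/6)·(1/10) = 1/60.
If it is in either of lockers 3 and 4 (prior 1/6 each): that locker was opened and seen not to hold the prize — ruled out; weight (1/6)·0 = 0 each.
The weights sum to 1/10.
So P(the prize voucher in locker 5 | the attendant opened locker 3 and locker 4) = (1/36) / (1/10) = 5/18.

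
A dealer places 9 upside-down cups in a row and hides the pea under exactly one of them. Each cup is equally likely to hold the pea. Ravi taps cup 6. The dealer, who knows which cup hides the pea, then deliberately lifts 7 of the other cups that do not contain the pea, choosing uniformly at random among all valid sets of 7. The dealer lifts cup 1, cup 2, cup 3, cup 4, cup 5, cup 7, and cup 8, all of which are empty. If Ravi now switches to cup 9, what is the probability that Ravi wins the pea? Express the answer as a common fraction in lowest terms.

Apply Bayes' rule, conditioning on where the pea actually is.
If it is under any of cups 1, 2, 3, 4, 5, 7, and 8 (prior 1/9 each): that cup was opened and seen not to hold the prize — ruled out; weight (1/9)·0 = 0 each.
If it is under cup 6 (prior 1/9): the dealer has 8 equally likely choices, so probability 1/8; weight (1/9)·(1/8) = 1/72.
If it is under cup 9 (prior 1/9): the dealer has no choice, probability 1; weight (1/9)·1 = 1/9.
The weights sum to 1/8.
So P(the pea under cup 9 | the dealer opened cup 1, cup 2, cup 3, cup 4, cup 5, cup 7, and cup 8) = (1/9) / (1/8) = 8/9.

8/9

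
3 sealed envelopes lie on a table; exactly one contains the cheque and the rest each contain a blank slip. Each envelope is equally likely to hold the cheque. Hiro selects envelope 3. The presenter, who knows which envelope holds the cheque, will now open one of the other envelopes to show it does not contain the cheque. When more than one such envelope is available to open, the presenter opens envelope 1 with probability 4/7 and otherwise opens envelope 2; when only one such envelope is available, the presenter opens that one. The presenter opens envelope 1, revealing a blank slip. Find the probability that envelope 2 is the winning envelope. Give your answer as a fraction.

Condition on the true location of the cheque.
If it is in envelope 1 (prior 1/3): the presenter opened envelope 1, so this case is ruled out; weight (1/3)·0 = 0.
If it is in envelope 2 (prior 1/3): only envelope 1 is available, probability 1; weight (1/3)·1 = 1/3.
If it is in envelope 3 (prior 1/3): envelope 1 is available, opened with probability 4/7; weight (1/3)·(4/7) = 4/21.
The weights sum to 11/21.
So P(the cheque in envelope 2 | the presenter opened envelope 1) = (1/3) / (11/21) = 7/11.

7/11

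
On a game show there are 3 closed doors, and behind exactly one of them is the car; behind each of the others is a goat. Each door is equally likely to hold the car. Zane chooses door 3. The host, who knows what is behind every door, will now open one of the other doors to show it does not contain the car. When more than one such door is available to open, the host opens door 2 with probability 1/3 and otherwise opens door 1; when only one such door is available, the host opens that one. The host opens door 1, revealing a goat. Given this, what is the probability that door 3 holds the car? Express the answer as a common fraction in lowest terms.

2/5

Condition on the true location of the car.
If it is behind door 1 (prior 1/3): the host opened door 1, so this case is ruled out; weight (1/3)·0 = 0.
If it is behind door 2 (prior 1/3): only door 1 is available, probability 1; weight (1/3)·1 = 1/3.
If it is behind door 3 (prior 1/3): door 2 is available but not opened, probability 2/3; weight (1/3)·(2/3) = 2/9.
The weights sum to 5/9.
So P(the car behind door 3 | the host opened door 1) = (2/9) / (5/9) = 2/5.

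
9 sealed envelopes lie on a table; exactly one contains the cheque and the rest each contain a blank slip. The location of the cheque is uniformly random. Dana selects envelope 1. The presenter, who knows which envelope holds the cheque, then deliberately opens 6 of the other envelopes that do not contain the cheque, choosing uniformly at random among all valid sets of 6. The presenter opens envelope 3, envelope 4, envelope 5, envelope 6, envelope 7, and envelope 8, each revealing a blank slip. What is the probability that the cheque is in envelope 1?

1/9

Apply Bayes' rule, conditioning on where the cheque actually is.
If it is in envelope 1 (prior 1/9): the presenter has 28 equally likely choices, so probability 1/28; weight (1/9)·(1/28) = 1/252.
If it is in either of envelopes 2 and 9 (prior 1/9 each): the presenter has 7 equally likely choices, so probability 1/7; weight (1/9)·(1/7) = 1/63 each.
If it is in any of envelopes 3, 4, 5, 6, 7, and 8 (prior 1/9 each): that envelope was opened and seen not to hold the prize — ruled out; weight (1/9)·0 = 0 each.
The weights sum to 1/28.
So P(the cheque in envelope 1 | the presenter opened envelope 3, envelope 4, envelope 5, envelope 6, envelope 7, and envelope 8) = (1/252) / (1/28) = 1/9.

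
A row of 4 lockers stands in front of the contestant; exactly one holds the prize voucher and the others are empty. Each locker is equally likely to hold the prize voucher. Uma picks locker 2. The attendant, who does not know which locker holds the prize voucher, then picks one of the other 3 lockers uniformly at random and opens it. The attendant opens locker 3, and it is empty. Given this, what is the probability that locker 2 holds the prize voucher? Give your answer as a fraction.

Because the attendant chose which locker to open without knowing where the prize voucher is, the choice is independent of the prize location. Learning that locker 3 does not hold the prize voucher simply rules out that one location and leaves the remaining 3 lockers still equally likely by symmetry.
So P(the prize voucher in locker 2) = 1/3.

1/3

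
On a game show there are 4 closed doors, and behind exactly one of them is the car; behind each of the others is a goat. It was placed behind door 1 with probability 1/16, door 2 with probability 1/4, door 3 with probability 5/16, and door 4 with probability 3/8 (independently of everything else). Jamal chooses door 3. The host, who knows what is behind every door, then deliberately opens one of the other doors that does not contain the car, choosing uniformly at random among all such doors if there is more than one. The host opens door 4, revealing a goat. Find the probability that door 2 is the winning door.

Consider each possible location of the car in turn.
If it is behind door 1 (prior 1/16): the host has 2 equally likely choices, so probability 1/2; weight (1/16)·(1/2) = 1/32.
If it is behind door 2 (prior 1/4): the host has 2 equally likely choices, so probability 1/2; weight (1/4)·(1/2) = 1/8.
If it is behind door 3 (prior 5/16): the host has 3 equally likely choices, so probability 1/3; weight (5/16)·(1/3) = 5/48.
If it is behind door 4 (prior 3/8): the host opened door 4, so this case is ruled out; weight (3/8)·0 = 0.
The weights sum to 25/96.
So P(the car behind door 2 | the host opened door 4) = (1/8) / (25/96) = 12/25.

12/25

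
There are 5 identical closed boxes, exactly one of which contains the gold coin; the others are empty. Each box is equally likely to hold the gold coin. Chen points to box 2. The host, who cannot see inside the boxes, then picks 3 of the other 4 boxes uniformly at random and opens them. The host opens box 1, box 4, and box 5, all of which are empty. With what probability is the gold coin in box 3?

1/2

Condition on the true location of the gold coin.
If it is in any of boxes 1, 4, and 5 (prior 1/5 each): that box was opened and seen not to hold the prize — ruled out; weight (1/5)·0 = 0 each.
If it is in either of boxes 2 and 3 (prior 1/5 each): the host picks exactly this set with probability 1/4 regardless, and none is the prize; weight (1/5)·(1/4) = 1/20 each.
The weights sum to 1/10.
So P(the gold coin in box 3 | the host opened box 1, box 4, and box 5) = (1/20) / (1/10) = 1/2.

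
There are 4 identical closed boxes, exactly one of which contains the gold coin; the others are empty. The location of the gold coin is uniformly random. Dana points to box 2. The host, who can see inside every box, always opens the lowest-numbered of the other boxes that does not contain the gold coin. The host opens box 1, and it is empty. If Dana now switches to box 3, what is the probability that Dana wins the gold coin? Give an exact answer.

1/3

Condition on the true location of the gold coin.
If it is in box 1 (prior 1/4): the host opened box 1, so this case is ruled out; weight (1/4)·0 = 0.
If it is in any of boxes 2, 3, and 4 (prior 1/4 each): box 1 is the lowest-numbered option available, probability 1; weight (1/4)·1 = 1/4 each.
The weights sum to 3/4.
So P(the gold coin in box 3 | the host opened box 1) = (1/4) / (3/4) = 1/3.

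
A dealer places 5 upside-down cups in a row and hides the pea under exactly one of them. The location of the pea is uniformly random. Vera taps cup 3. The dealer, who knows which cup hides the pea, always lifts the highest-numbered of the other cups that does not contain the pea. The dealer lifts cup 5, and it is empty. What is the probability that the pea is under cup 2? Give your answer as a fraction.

Condition on the true location of the pea.
If it is under any of cups 1, 2, 3, and 4 (prior 1/5 each): cup 5 is the highest-numbered option available, probability 1; weight (1/5)·1 = 1/5 each.
If it is under cup 5 (prior 1/5): the dealer opened cup 5, so this case is ruled out; weight (1/5)·0 = 0.
The weights sum to 4/5.
So P(the pea under cup 2 | the dealer opened cup 5) = (1/5) / (4/5) = 1/4.

1/4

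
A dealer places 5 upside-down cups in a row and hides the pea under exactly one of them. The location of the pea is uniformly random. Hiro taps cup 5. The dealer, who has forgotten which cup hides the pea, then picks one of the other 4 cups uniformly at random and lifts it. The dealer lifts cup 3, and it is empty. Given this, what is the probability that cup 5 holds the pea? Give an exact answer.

Because the dealer chose which cup to lift without knowing where the pea is, the choice is independent of the prize location. Learning that cup 3 does not hold the pea simply rules out that one location and leaves the remaining 4 cups still equally likely by symmetry.
So P(the pea under cup 5) = 1/4.

1/4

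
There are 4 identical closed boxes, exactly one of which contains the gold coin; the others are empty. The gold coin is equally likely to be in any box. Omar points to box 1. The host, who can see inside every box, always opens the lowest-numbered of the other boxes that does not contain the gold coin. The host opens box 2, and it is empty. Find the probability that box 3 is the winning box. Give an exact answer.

1/3

Consider each possible location of the gold coin in turn.
If it is in any of boxes 1, 3, and 4 (prior 1/4 each): box 2 is the lowest-numbered option available, probability 1; weight (1/4)·1 = 1/4 each.
If it is in box 2 (prior 1/4): the host opened box 2, so this case is ruled out; weight (1/4)·0 = 0.
The weights sum to 3/4.
So P(the gold coin in box 3 | the host opened box 2) = (1/4) / (3/4) = 1/3.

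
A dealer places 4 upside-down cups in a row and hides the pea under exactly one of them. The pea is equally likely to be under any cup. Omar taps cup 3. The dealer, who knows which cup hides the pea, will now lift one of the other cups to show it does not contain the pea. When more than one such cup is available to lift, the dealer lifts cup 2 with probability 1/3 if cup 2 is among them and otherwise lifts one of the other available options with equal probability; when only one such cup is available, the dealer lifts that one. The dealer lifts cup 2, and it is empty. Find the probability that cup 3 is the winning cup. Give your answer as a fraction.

1/3

Apply Bayes' rule, conditioning on where the pea actually is.
If it is under any of cups 1, 3, and 4 (prior 1/4 each): cup 2 is available, opened with probability 1/3; weight (1/4)·(1/3) = 1/12 each.
If it is under cup 2 (prior 1/4): the dealer opened cup 2, so this case is ruled out; weight (1/4)·0 = 0.
The weights sum to 1/4.
So P(the pea under cup 3 | the dealer opened cup 2) = (1/12) / (1/4) = 1/3.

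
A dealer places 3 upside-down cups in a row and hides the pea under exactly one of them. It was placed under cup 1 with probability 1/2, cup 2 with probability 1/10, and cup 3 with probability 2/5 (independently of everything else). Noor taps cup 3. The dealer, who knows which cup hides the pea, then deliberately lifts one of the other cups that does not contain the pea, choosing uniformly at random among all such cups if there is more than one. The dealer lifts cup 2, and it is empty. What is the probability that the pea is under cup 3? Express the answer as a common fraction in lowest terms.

Apply Bayes' rule, conditioning on where the pea actually is.
If it is under cup 1 (prior 1/2): the dealer has no choice, probability 1; weight (1/2)·1 = 1/2.
If it is under cup 2 (prior 1/10): the dealer opened cup 2, so this case is ruled out; weight (1/10)·0 = 0.
If it is under cup 3 (prior 2/5): the dealer has 2 equally likely choices, so probability 1/2; weight (2/5)·(1/2) = 1/5.
The weights sum to 7/10.
So P(the pea under cup 3 | the dealer opened cup 2) = (1/5) / (7/10) = 2/7.

2/7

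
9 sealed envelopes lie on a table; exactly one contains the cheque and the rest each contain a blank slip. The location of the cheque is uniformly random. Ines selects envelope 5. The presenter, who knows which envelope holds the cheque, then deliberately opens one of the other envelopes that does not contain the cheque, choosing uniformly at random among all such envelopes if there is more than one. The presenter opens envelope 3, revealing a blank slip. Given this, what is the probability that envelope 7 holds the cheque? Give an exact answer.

8/63

Consider each possible location of the cheque in turn.
If it is in any of envelopes 1, 2, 4, 6, 7, 8, and 9 (prior 1/9 each): the presenter has 7 equally likely choices, so probability 1/7; weight (1/9)·(1/7) = 1/63 each.
If it is in envelope 3 (prior 1/9): the presenter opened envelope 3, so this case is ruled out; weight (1/9)·0 = 0.
If it is in envelope 5 (prior 1/9): the presenter has 8 equally likely choices, so probability 1/8; weight (1/9)·(1/8) = 1/72.
The weights sum to 1/8.
So P(the cheque in envelope 7 | the presenter opened envelope 3) = (1/63) / (1/8) = 8/63.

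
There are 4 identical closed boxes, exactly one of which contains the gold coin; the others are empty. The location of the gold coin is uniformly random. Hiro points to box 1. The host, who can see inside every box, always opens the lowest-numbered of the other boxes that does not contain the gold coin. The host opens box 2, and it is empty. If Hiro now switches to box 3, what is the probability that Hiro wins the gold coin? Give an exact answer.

1/3

Apply Bayes' rule, conditioning on where the gold coin actually is.
If it is in any of boxes 1, 3, and 4 (prior 1/4 each): box 2 is the lowest-numbered option available, probability 1; weight (1/4)·1 = 1/4 each.
If it is in box 2 (prior 1/4): the host opened box 2, so this case is ruled out; weight (1/4)·0 = 0.
The weights sum to 3/4.
So P(the gold coin in box 3 | the host opened box 2) = (1/4) / (3/4) = 1/3.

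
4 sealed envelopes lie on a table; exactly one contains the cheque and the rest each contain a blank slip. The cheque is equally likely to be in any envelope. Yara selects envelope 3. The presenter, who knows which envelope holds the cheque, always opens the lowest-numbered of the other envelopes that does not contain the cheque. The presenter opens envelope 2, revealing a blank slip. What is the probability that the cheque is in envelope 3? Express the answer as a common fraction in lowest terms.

0

Apply Bayes' rule, conditioning on where the cheque actually is.
If it is in envelope 1 (prior 1/4): envelope 2 is the lowest-numbered option available, probability 1; weight (1/4)·1 = 1/4.
If it is in envelope 2 (prior 1/4): the presenter opened envelope 2, so this case is ruled out; weight (1/4)·0 = 0.
If it is in either of envelopes 3 and 4 (prior 1/4 each): the presenter would have opened envelope 1 instead, probability 0; weight (1/4)·0 = 0 each.
The weights sum to 1/4.
So P(the cheque in envelope 3 | the presenter opened envelope 2) = 0 / (1/4) = 0.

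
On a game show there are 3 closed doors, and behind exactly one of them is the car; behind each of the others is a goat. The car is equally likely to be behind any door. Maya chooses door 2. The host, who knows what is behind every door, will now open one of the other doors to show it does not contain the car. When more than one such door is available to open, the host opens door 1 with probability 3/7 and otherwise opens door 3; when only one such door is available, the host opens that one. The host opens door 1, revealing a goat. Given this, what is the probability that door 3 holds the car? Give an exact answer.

Apply Bayes' rule, conditioning on where the car actually is.
If it is behind door 1 (prior 1/3): the host opened door 1, so this case is ruled out; weight (1/3)·0 = 0.
If it is behind door 2 (prior 1/3): door 1 is available, opened with probability 3/7; weight (1/3)·(3/7) = 1/7.
If it is behind door 3 (prior 1/3): only door 1 is available, probability 1; weight (1/3)·1 = 1/3.
The weights sum to 10/21.
So P(the car behind door 3 | the host opened door 1) = (1/3) / (10/21) = 7/10.

7/10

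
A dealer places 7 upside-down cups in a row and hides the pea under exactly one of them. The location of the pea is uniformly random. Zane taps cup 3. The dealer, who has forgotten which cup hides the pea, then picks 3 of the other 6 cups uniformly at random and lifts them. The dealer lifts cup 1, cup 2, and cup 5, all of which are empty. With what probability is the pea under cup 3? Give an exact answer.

1/4

Consider each possible location of the pea in turn.
If it is under any of cups 1, 2, and 5 (prior 1/7 each): that cup was opened and seen not to hold the prize — ruled out; weight (1/7)·0 = 0 each.
If it is under any of cups 3, 4, 6, and 7 (prior 1/7 each): the dealer picks exactly this set with probability 1/20 regardless, and none is the prize; weight (1/7)·(1/20) = 1/140 each.
The weights sum to 1/35.
So P(the pea under cup 3 | the dealer opened cup 1, cup 2, and cup 5) = (1/140) / (1/35) = 1/4.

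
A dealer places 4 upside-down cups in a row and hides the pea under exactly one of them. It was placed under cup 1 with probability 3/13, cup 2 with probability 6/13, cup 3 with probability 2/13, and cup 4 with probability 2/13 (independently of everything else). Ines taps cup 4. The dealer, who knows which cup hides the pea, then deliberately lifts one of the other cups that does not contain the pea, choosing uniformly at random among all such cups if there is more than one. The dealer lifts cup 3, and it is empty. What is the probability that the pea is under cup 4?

4/31

Apply Bayes' rule, conditioning on where the pea actually is.
If it is under cup 1 (prior 3/13): the dealer has 2 equally likely choices, so probability 1/2; weight (3/13)·(1/2) = 3/26.
If it is under cup 2 (prior 6/13): the dealer has 2 equally likely choices, so probability 1/2; weight (6/13)·(1/2) = 3/13.
If it is under cup 3 (prior 2/13): the dealer opened cup 3, so this case is ruled out; weight (2/13)·0 = 0.
If it is under cup 4 (prior 2/13): the dealer has 3 equally likely choices, so probability 1/3; weight (2/13)·(1/3) = 2/39.
The weights sum to 31/78.
So P(the pea under cup 4 | the dealer opened cup 3) = (2/39) / (31/78) = 4/31.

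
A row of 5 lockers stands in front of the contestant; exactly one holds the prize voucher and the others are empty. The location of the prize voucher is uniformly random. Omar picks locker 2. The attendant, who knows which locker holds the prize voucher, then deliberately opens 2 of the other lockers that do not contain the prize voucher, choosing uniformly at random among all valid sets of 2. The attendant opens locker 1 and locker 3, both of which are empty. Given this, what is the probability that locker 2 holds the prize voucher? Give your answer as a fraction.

Condition on the true location of the prize voucher.
If it is in either of lockers 1 and 3 (prior 1/5 each): that locker was opened and seen not to hold the prize — ruled out; weight (1/5)·0 = 0 each.
If it is in locker 2 (prior 1/5): the attendant has 6 equally likely choices, so probability 1/6; weight (1/5)·(1/6) = 1/30.
If it is in either of lockers 4 and 5 (prior 1/5 each): the attendant has 3 equally likely choices, so probability 1/3; weight (1/5)·(1/3) = 1/15 each.
The weights sum to 1/6.
So P(the prize voucher in locker 2 | the attendant opened locker 1 and locker 3) = (1/30) / (1/6) = 1/5.

1/5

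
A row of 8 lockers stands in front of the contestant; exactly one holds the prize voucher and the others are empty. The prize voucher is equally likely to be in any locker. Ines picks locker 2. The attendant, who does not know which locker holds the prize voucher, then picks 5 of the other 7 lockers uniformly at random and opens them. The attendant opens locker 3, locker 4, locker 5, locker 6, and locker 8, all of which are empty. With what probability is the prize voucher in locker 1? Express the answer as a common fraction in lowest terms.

1/3

Consider each possible location of the prize voucher in turn.
If it is in any of lockers 1, 2, and 7 (prior 1/8 each): the attendant picks exactly this set with probability 1/21 regardless, and none is the prize; weight (1/8)·(1/21) = 1/168 each.
If it is in any of lockers 3, 4, 5, 6, and 8 (prior 1/8 each): that locker was opened and seen not to hold the prize — ruled out; weight (1/8)·0 = 0 each.
The weights sum to 1/56.
So P(the prize voucher in locker 1 | the attendant opened locker 3, locker 4, locker 5, locker 6, and locker 8) = (1/168) / (1/56) = 1/3.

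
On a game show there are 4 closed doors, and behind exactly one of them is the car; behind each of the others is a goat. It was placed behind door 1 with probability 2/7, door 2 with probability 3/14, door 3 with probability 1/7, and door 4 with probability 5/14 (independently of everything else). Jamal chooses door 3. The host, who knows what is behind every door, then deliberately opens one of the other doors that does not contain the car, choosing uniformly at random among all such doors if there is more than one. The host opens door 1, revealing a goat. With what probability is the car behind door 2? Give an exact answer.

Condition on the true location of the car.
If it is behind door 1 (prior 2/7): the host opened door 1, so this case is ruled out; weight (2/7)·0 = 0.
If it is behind door 2 (prior 3/14): the host has 2 equally likely choices, so probability 1/2; weight (3/14)·(1/2) = 3/28.
If it is behind door 3 (prior 1/7): the host has 3 equally likely choices, so probability 1/3; weight (1/7)·(1/3) = 1/21.
If it is behind door 4 (prior 5/14): the host has 2 equally likely choices, so probability 1/2; weight (5/14)·(1/2) = 5/28.
The weights sum to 1/3.
So P(the car behind door 2 | the host opened door 1) = (3/28) / (1/3) = 9/28.

9/28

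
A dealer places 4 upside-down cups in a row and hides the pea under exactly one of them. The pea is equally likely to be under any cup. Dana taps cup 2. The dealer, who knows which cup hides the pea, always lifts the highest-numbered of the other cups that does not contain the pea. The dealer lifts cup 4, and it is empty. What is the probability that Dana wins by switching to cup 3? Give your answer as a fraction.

Apply Bayes' rule, conditioning on where the pea actually is.
If it is under any of cups 1, 2, and 3 (prior 1/4 each): cup 4 is the highest-numbered option available, probability 1; weight (1/4)·1 = 1/4 each.
If it is under cup 4 (prior 1/4): the dealer opened cup 4, so this case is ruled out; weight (1/4)·0 = 0.
The weights sum to 3/4.
So P(the pea under cup 3 | the dealer opened cup 4) = (1/4) / (3/4) = 1/3.

1/3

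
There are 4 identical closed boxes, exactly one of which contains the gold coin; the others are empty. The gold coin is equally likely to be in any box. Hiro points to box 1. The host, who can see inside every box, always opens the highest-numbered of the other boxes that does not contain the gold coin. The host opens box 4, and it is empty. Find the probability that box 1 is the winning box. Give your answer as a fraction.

Consider each possible location of the gold coin in turn.
If it is in any of boxes 1, 2, and 3 (prior 1/4 each): box 4 is the highest-numbered option available, probability 1; weight (1/4)·1 = 1/4 each.
If it is in box 4 (prior 1/4): the host opened box 4, so this case is ruled out; weight (1/4)·0 = 0.
The weights sum to 3/4.
So P(the gold coin in box 1 | the host opened box 4) = (1/4) / (3/4) = 1/3.

1/3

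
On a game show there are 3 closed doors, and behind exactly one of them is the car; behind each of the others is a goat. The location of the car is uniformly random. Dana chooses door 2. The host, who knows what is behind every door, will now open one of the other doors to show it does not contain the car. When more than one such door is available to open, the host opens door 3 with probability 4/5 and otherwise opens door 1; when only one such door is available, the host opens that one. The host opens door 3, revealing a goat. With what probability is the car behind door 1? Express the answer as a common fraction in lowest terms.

5/9

Apply Bayes' rule, conditioning on where the car actually is.
If it is behind door 1 (prior 1/3): only door 3 is available, probability 1; weight (1/3)·1 = 1/3.
If it is behind door 2 (prior 1/3): door 3 is available, opened with probability 4/5; weight (1/3)·(4/5) = 4/15.
If it is behind door 3 (prior 1/3): the host opened door 3, so this case is ruled out; weight (1/3)·0 = 0.
The weights sum to 3/5.
So P(the car behind door 1 | the host opened door 3) = (1/3) / (3/5) = 5/9.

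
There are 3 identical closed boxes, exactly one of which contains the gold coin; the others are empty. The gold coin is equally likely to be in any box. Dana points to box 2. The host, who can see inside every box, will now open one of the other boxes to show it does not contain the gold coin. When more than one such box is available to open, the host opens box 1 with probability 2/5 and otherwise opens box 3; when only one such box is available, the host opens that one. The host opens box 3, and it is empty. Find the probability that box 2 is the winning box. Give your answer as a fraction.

Apply Bayes' rule, conditioning on where the gold coin actually is.
If it is in box 1 (prior 1/3): only box 3 is available, probability 1; weight (1/3)·1 = 1/3.
If it is in box 2 (prior 1/3): box 1 is available but not opened, probability 3/5; weight (1/3)·(3/5) = 1/5.
If it is in box 3 (prior 1/3): the host opened box 3, so this case is ruled out; weight (1/3)·0 = 0.
The weights sum to 8/15.
So P(the gold coin in box 2 | the host opened box 3) = (1/5) / (8/15) = 3/8.

3/8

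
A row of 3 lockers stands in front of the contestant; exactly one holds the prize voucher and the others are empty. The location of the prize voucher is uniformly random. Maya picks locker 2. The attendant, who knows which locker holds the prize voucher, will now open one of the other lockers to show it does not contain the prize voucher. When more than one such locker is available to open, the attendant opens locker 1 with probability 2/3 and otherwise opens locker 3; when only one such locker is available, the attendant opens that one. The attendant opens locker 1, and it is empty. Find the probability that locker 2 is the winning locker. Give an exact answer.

Apply Bayes' rule, conditioning on where the prize voucher actually is.
If it is in locker 1 (prior 1/3): the attendant opened locker 1, so this case is ruled out; weight (1/3)·0 = 0.
If it is in locker 2 (prior 1/3): locker 1 is available, opened with probability 2/3; weight (1/3)·(2/3) = 2/9.
If it is in locker 3 (prior 1/3): only locker 1 is available, probability 1; weight (1/3)·1 = 1/3.
The weights sum to 5/9.
So P(the prize voucher in locker 2 | the attendant opened locker 1) = (2/9) / (5/9) = 2/5.

2/5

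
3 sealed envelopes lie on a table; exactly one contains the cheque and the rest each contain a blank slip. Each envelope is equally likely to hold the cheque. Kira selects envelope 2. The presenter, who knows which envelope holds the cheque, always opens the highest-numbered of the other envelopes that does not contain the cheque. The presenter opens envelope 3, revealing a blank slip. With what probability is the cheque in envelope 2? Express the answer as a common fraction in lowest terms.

1/2

Consider each possible location of the cheque in turn.
If it is in either of envelopes 1 and 2 (prior 1/3 each): envelope 3 is the highest-numbered option available, probability 1; weight (1/3)·1 = 1/3 each.
If it is in envelope 3 (prior 1/3): the presenter opened envelope 3, so this case is ruled out; weight (1/3)·0 = 0.
The weights sum to 2/3.
So P(the cheque in envelope 2 | the presenter opened envelope 3) = (1/3) / (2/3) = 1/2.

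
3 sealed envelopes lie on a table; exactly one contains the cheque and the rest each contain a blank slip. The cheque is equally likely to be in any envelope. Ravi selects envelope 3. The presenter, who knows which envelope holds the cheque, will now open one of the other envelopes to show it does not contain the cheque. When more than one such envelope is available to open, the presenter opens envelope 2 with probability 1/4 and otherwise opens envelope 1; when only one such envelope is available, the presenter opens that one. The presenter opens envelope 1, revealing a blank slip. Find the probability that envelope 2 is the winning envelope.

Consider each possible location of the cheque in turn.
If it is in envelope 1 (prior 1/3): the presenter opened envelope 1, so this case is ruled out; weight (1/3)·0 = 0.
If it is in envelope 2 (prior 1/3): only envelope 1 is available, probability 1; weight (1/3)·1 = 1/3.
If it is in envelope 3 (prior 1/3): envelope 2 is available but not opened, probability 3/4; weight (1/3)·(3/4) = 1/4.
The weights sum to 7/12.
So P(the cheque in envelope 2 | the presenter opened envelope 1) = (1/3) / (7/12) = 4/7.

4/7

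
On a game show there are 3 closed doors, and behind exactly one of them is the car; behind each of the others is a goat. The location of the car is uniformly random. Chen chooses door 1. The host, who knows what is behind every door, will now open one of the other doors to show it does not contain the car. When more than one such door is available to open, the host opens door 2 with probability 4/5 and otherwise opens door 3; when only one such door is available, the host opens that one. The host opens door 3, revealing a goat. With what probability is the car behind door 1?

1/6

Consider each possible location of the car in turn.
If it is behind door 1 (prior 1/3): door 2 is available but not opened, probability 1/5; weight (1/3)·(1/5) = 1/15.
If it is behind door 2 (prior 1/3): only door 3 is available, probability 1; weight (1/3)·1 = 1/3.
If it is behind door 3 (prior 1/3): the host opened door 3, so this case is ruled out; weight (1/3)·0 = 0.
The weights sum to 2/5.
So P(the car behind door 1 | the host opened door 3) = (1/15) / (2/5) = 1/6.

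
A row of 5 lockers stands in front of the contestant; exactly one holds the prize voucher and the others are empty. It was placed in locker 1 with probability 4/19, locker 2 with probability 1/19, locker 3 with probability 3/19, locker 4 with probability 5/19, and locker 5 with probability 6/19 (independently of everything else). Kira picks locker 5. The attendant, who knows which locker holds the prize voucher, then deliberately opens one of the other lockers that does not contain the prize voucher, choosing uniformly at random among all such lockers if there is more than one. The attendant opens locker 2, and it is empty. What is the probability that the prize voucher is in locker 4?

Consider each possible location of the prize voucher in turn.
If it is in locker 1 (prior 4/19): the attendant has 3 equally likely choices, so probability 1/3; weight (4/19)·(1/3) = 4/57.
If it is in locker 2 (prior 1/19): the attendant opened locker 2, so this case is ruled out; weight (1/19)·0 = 0.
If it is in locker 3 (prior 3/19): the attendant has 3 equally likely choices, so probability 1/3; weight (3/19)·(1/3) = 1/19.
If it is in locker 4 (prior 5/19): the attendant has 3 equally likely choices, so probability 1/3; weight (5/19)·(1/3) = 5/57.
If it is in locker 5 (prior 6/19): the attendant has 4 equally likely choices, so probability 1/4; weight (6/19)·(1/4) = 3/38.
The weights sum to 11/38.
So P(the prize voucher in locker 4 | the attendant opened locker 2) = (5/57) / (11/38) = 10/33.

10/33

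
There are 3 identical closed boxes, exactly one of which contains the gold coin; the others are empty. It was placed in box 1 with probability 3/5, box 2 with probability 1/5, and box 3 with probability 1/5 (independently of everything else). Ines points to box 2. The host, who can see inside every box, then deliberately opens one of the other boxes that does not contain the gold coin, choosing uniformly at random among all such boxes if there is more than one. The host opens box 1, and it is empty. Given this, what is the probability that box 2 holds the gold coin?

1/3

Consider each possible location of the gold coin in turn.
If it is in box 1 (prior 3/5): the host opened box 1, so this case is ruled out; weight (3/5)·0 = 0.
If it is in box 2 (prior 1/5): the host has 2 equally likely choices, so probability 1/2; weight (1/5)·(1/2) = 1/10.
If it is in box 3 (prior 1/5): the host has no choice, probability 1; weight (1/5)·1 = 1/5.
The weights sum to 3/10.
So P(the gold coin in box 2 | the host opened box 1) = (1/10) / (3/10) = 1/3.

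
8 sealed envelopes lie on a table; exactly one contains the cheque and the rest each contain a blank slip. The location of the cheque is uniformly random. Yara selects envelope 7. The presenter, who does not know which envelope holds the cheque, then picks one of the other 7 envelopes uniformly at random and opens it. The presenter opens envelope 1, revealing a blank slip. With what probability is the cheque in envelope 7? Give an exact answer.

Condition on the true location of the cheque.
If it is in envelope 1 (prior 1/8): the presenter opened envelope 1, so this case is ruled out; weight (1/8)·0 = 0.
If it is in any of envelopes 2, 3, 4, 5, 6, 7, and 8 (prior 1/8 each): the presenter picks envelope 1 with probability 1/7 regardless, and it is not the prize; weight (1/8)·(1/7) = 1/56 each.
The weights sum to 1/8.
So P(the cheque in envelope 7 | the presenter opened envelope 1) = (1/56) / (1/8) = 1/7.

1/7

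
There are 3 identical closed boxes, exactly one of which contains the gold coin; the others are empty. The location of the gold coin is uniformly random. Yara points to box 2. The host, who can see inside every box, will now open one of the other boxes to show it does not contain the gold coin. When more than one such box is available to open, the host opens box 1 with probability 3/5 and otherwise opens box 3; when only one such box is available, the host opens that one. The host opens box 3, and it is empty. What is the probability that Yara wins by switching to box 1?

5/7

Apply Bayes' rule, conditioning on where the gold coin actually is.
If it is in box 1 (prior 1/3): only box 3 is available, probability 1; weight (1/3)·1 = 1/3.
If it is in box 2 (prior 1/3): box 1 is available but not opened, probability 2/5; weight (1/3)·(2/5) = 2/15.
If it is in box 3 (prior 1/3): the host opened box 3, so this case is ruled out; weight (1/3)·0 = 0.
The weights sum to 7/15.
So P(the gold coin in box 1 | the host opened box 3) = (1/3) / (7/15) = 5/7.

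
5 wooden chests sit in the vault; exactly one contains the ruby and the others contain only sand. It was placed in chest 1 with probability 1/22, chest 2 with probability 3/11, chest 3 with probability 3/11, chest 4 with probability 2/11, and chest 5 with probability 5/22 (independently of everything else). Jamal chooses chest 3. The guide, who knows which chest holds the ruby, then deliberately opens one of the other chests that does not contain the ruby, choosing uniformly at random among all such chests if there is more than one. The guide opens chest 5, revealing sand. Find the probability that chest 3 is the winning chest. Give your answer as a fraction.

Condition on the true location of the ruby.
If it is in chest 1 (prior 1/22): the guide has 3 equally likely choices, so probability 1/3; weight (1/22)·(1/3) = 1/66.
If it is in chest 2 (prior 3/11): the guide has 3 equally likely choices, so probability 1/3; weight (3/11)·(1/3) = 1/11.
If it is in chest 3 (prior 3/11): the guide has 4 equally likely choices, so probability 1/4; weight (3/11)·(1/4) = 3/44.
If it is in chest 4 (prior 2/11): the guide has 3 equally likely choices, so probability 1/3; weight (2/11)·(1/3) = 2/33.
If it is in chest 5 (prior 5/22): the guide opened chest 5, so this case is ruled out; weight (5/22)·0 = 0.
The weights sum to 31/132.
So P(the ruby in chest 3 | the guide opened chest 5) = (3/44) / (31/132) = 9/31.

9/31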